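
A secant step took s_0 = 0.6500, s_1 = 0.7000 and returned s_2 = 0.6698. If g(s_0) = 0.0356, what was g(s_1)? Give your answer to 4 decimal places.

-0.0543

The secant line through (0.6500, 0.0356) and (0.7000, g(s_1)) crosses zero at s_2 = 0.6698.
So (0.6500, 0.0356), (0.7000, g(s_1)), (0.6698, 0) are collinear:
g(s_1) = 0.0356 · (0.7000 − 0.6698) / (0.6500 − 0.6698) = 0.0356 · (0.030200)/(-0.019800) = -0.054299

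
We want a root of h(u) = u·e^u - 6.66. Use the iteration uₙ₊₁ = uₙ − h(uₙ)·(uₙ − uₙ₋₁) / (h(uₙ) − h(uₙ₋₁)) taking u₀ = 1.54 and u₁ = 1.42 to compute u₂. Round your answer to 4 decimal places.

h(1.54) = 0.523469, h(1.42) = -0.785289
u₂ = 1.420000 − (-0.785289)·(1.420000 − 1.540000) / (-0.785289 − 0.523469) = 1.420000 − (0.094235)/(-1.308758) = 1.492003

1.4920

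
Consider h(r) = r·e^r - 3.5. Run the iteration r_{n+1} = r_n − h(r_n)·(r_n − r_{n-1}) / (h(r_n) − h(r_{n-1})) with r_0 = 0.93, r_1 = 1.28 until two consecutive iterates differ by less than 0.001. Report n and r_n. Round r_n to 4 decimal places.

h(0.93) = -1.142906, h(1.28) = 1.103699
r_2 = 1.280000 − 1.103699·(0.350000)/(2.246605) = 1.108054;  |Δ| = 0.171946
h(1.108054) = -0.144303
r_3 = 1.108054 − (-0.144303)·(-0.171946)/(-1.248002) = 1.127936;  |Δ| = 0.019882
h(1.127936) = -0.015499
r_4 = 1.127936 − (-0.015499)·(0.019882)/(0.128804) = 1.130328;  |Δ| = 0.002392
h(1.130328) = 0.000255
r_5 = 1.130328 − 0.000255·(0.002392)/(0.015754) = 1.130289;  |Δ| = 0.000039
|r_5 − r_4| = 0.000039 < 0.001

n = 5, r_n = 1.1303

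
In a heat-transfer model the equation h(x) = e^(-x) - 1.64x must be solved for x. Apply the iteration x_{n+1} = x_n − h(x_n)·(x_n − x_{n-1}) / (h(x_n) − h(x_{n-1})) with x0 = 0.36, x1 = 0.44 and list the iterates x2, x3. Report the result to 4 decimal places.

h(0.36) = 0.107276, h(0.44) = -0.077564
x2 = 0.440000 − (-0.077564)·(0.440000 − 0.360000) / (-0.077564 − 0.107276) = 0.440000 − (-0.006205)/(-0.184840) = 0.406430
h(0.406430) = -0.000521
x3 = 0.406430 − (-0.000521)·(0.406430 − 0.440000) / (-0.000521 − (-0.077564)) = 0.406430 − (0.000018)/(0.077042) = 0.406203

0.4064, 0.4062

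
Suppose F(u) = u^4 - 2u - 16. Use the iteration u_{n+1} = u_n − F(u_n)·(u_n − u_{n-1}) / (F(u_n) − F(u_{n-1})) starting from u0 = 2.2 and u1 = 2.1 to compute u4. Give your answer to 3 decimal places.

2.121

F(2.2) = 3.02560, F(2.1) = -0.75190
u2 = 2.10000 − (-0.75190)·(2.10000 − 2.20000) / (-0.75190 − 3.02560) = 2.10000 − (0.07519)/(-3.77750) = 2.11990
F(2.11990) = -0.04381
u3 = 2.11990 − (-0.04381)·(2.11990 − 2.10000) / (-0.04381 − (-0.75190)) = 2.11990 − (-0.00087)/(0.70809) = 2.12114
F(2.12114) = 0.00070
u4 = 2.12114 − 0.00070·(2.12114 − 2.11990) / (0.00070 − (-0.04381)) = 2.12114 − (0.00000)/(0.04451) = 2.12112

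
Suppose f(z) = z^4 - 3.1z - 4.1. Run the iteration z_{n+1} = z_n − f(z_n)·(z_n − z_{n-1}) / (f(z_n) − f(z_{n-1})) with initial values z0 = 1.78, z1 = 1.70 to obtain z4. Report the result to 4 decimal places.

1.7579

f(1.78) = 0.420759, f(1.70) = -1.017900
z2 = 1.700000 − (-1.017900)·(1.700000 − 1.780000) / (-1.017900 − 0.420759) = 1.700000 − (0.081432)/(-1.438659) = 1.756603
f(1.756603) = -0.024213
z3 = 1.756603 − (-0.024213)·(1.756603 − 1.700000) / (-0.024213 − (-1.017900)) = 1.756603 − (-0.001371)/(0.993687) = 1.757982
f(1.757982) = 0.001450
z4 = 1.757982 − 0.001450·(1.757982 − 1.756603) / (0.001450 − (-0.024213)) = 1.757982 − (0.000002)/(0.025663) = 1.757904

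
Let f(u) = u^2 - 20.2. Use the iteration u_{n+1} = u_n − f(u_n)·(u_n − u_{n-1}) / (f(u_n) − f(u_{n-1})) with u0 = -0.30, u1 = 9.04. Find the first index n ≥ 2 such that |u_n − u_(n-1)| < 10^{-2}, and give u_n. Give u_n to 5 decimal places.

f(-0.30) = -20.1100000, f(9.04) = 61.5216000
u2 = 9.0400000 − 61.5216000·(9.3400000)/(81.6316000) = 2.0009153;  |Δ| = 7.0390847
f(2.0009153) = -16.1963378
u3 = 2.0009153 − (-16.1963378)·(-7.0390847)/(-77.7179378) = 3.4678533;  |Δ| = 1.4669380
f(3.4678533) = -8.1739935
u4 = 3.4678533 − (-8.1739935)·(1.4669380)/(8.0223443) = 4.9625213;  |Δ| = 1.4946680
f(4.9625213) = 4.4266177
u5 = 4.9625213 − 4.4266177·(1.4946680)/(12.6006112) = 4.4374417;  |Δ| = 0.5250796
f(4.4374417) = -0.5091111
u6 = 4.4374417 − (-0.5091111)·(-0.5250796)/(-4.9357288) = 4.4916027;  |Δ| = 0.0541610
f(4.4916027) = -0.0255054
u7 = 4.4916027 − (-0.0255054)·(0.0541610)/(0.4836057) = 4.4944591;  |Δ| = 0.0028565
|u7 − u6| = 0.0028565 < 10^{-2}

n = 7, u_n = 4.49446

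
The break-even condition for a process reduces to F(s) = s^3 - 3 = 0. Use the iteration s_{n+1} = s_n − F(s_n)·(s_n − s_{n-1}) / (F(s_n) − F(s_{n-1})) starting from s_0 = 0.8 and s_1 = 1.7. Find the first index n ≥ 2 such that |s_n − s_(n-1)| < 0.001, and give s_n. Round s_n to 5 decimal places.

F(0.8) = -2.4880000, F(1.7) = 1.9130000
s_2 = 1.7000000 − 1.9130000·(0.9000000)/(4.4010000) = 1.3087935;  |Δ| = 0.3912065
F(1.3087935) = -0.7581149
s_3 = 1.3087935 − (-0.7581149)·(-0.3912065)/(-2.6711149) = 1.4198256;  |Δ| = 0.1110321
F(1.4198256) = -0.1377671
s_4 = 1.4198256 − (-0.1377671)·(0.1110321)/(0.6203479) = 1.4444836;  |Δ| = 0.0246580
F(1.4444836) = 0.0139626
s_5 = 1.4444836 − 0.0139626·(0.0246580)/(0.1517297) = 1.4422145;  |Δ| = 0.0022691
F(1.4422145) = -0.0002188
s_6 = 1.4422145 − (-0.0002188)·(-0.0022691)/(-0.0141814) = 1.4422495;  |Δ| = 0.0000350
|s_6 − s_5| = 0.0000350 < 0.001

n = 6, s_n = 1.44225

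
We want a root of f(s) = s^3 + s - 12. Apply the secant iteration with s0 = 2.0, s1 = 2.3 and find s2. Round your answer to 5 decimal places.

2.13432

f(2.0) = -2.0000000, f(2.3) = 2.4670000
s2 = 2.3000000 − 2.4670000·(2.3000000 − 2.0000000) / (2.4670000 − (-2.0000000)) = 2.3000000 − (0.7401000)/(4.4670000) = 2.1343183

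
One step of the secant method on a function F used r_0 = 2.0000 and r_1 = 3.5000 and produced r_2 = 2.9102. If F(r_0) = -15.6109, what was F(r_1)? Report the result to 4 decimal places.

10.1157

The secant line through (2.0000, -15.6109) and (3.5000, F(r_1)) crosses zero at r_2 = 2.9102.
So (2.0000, -15.6109), (3.5000, F(r_1)), (2.9102, 0) are collinear:
F(r_1) = -15.6109 · (3.5000 − 2.9102) / (2.0000 − 2.9102) = -15.6109 · (0.589800)/(-0.910200) = 10.115699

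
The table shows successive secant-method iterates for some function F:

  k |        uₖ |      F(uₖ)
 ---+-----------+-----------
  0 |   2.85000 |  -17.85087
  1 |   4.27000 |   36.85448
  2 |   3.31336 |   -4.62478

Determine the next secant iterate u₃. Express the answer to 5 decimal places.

3.42002

u₃ = 3.31336 − (-4.62478)·(3.31336 − 4.27000) / (-4.62478 − 36.85448)
   = 3.31336 − (4.4242495)/(-41.4792600) = 3.4200217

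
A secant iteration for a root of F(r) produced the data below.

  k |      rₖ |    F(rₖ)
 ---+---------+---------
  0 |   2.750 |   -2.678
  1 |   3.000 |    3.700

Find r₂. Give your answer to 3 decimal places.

2.855

r₂ = 3.000 − 3.700·(3.000 − 2.750) / (3.700 − (-2.678))
   = 3.000 − (0.92500)/(6.37800) = 2.85497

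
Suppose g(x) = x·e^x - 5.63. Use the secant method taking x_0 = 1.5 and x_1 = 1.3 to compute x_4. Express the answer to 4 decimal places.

1.3951

g(1.5) = 1.092534, g(1.3) = -0.859914
x_2 = 1.300000 − (-0.859914)·(1.300000 − 1.500000) / (-0.859914 − 1.092534) = 1.300000 − (0.171983)/(-1.952448) = 1.388086
g(1.388086) = -0.067702
x_3 = 1.388086 − (-0.067702)·(1.388086 − 1.300000) / (-0.067702 − (-0.859914)) = 1.388086 − (-0.005964)/(0.792213) = 1.395613
g(1.395613) = 0.004721
x_4 = 1.395613 − 0.004721·(1.395613 − 1.388086) / (0.004721 − (-0.067702)) = 1.395613 − (0.000036)/(0.072422) = 1.395123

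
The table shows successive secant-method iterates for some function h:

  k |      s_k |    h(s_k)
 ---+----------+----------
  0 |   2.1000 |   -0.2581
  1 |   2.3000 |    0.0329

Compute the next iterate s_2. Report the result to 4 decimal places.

2.2774

s_2 = 2.3000 − 0.0329·(2.3000 − 2.1000) / (0.0329 − (-0.2581))
   = 2.3000 − (0.006580)/(0.291000) = 2.277388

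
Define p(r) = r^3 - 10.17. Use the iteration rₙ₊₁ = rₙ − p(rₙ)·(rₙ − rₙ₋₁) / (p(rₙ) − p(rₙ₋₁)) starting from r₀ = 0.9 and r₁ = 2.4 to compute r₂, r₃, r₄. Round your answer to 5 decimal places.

1.98144, 2.14698, 2.16836

p(0.9) = -9.4410000, p(2.4) = 3.6540000
r₂ = 2.4000000 − 3.6540000·(2.4000000 − 0.9000000) / (3.6540000 − (-9.4410000)) = 2.4000000 − (5.4810000)/(13.0950000) = 1.9814433
p(1.9814433) = -2.3906207
r₃ = 1.9814433 − (-2.3906207)·(1.9814433 − 2.4000000) / (-2.3906207 − 3.6540000) = 1.9814433 − (1.0006103)/(-6.0446207) = 2.1469806
p(2.1469806) = -0.2734375
r₄ = 2.1469806 − (-0.2734375)·(2.1469806 − 1.9814433) / (-0.2734375 − (-2.3906207)) = 2.1469806 − (-0.0452641)/(2.1171832) = 2.1683600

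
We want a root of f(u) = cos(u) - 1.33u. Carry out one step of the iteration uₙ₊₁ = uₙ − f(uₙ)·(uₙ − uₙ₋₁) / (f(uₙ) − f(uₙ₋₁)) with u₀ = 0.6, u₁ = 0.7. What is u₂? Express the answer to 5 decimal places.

f(0.6) = 0.0273356, f(0.7) = -0.1661578
u₂ = 0.7000000 − (-0.1661578)·(0.7000000 − 0.6000000) / (-0.1661578 − 0.0273356) = 0.7000000 − (-0.0166158)/(-0.1934934) = 0.6141274

0.61413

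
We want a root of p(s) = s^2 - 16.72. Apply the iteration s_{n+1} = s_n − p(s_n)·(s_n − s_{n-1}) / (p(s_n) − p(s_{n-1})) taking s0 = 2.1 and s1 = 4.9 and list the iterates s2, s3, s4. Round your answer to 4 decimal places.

p(2.1) = -12.310000, p(4.9) = 7.290000
s2 = 4.900000 − 7.290000·(4.900000 − 2.100000) / (7.290000 − (-12.310000)) = 4.900000 − (20.412000)/(19.600000) = 3.858571
p(3.858571) = -1.831427
s3 = 3.858571 − (-1.831427)·(3.858571 − 4.900000) / (-1.831427 − 7.290000) = 3.858571 − (1.907300)/(-9.121427) = 4.067672
p(4.067672) = -0.174041
s4 = 4.067672 − (-0.174041)·(4.067672 − 3.858571) / (-0.174041 − (-1.831427)) = 4.067672 − (-0.036392)/(1.657386) = 4.089630

3.8586, 4.0677, 4.0896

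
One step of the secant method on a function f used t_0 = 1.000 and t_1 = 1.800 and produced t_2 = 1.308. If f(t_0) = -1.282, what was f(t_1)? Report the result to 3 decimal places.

The secant line through (1.000, -1.282) and (1.800, f(t_1)) crosses zero at t_2 = 1.308.
So (1.000, -1.282), (1.800, f(t_1)), (1.308, 0) are collinear:
f(t_1) = -1.282 · (1.800 − 1.308) / (1.000 − 1.308) = -1.282 · (0.49200)/(-0.30800) = 2.04787

2.048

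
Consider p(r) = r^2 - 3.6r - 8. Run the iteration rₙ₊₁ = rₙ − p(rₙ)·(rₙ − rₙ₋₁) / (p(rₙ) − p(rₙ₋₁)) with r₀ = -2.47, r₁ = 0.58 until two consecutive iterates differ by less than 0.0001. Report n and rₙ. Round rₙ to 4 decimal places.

n = 7, rₙ = -1.5526

p(-2.47) = 6.992900, p(0.58) = -9.751600
r₂ = 0.580000 − (-9.751600)·(3.050000)/(-16.744500) = -1.196248;  |Δ| = 1.776248
p(-1.196248) = -2.262500
r₃ = -1.196248 − (-2.262500)·(-1.776248)/(7.489100) = -1.732862;  |Δ| = 0.536614
p(-1.732862) = 1.241115
r₄ = -1.732862 − 1.241115·(-0.536614)/(3.503615) = -1.542773;  |Δ| = 0.190090
p(-1.542773) = -0.065871
r₅ = -1.542773 − (-0.065871)·(0.190090)/(-1.306986) = -1.552353;  |Δ| = 0.009580
p(-1.552353) = -0.001729
r₆ = -1.552353 − (-0.001729)·(-0.009580)/(0.064141) = -1.552611;  |Δ| = 0.000258
p(-1.552611) = 0.000003
r₇ = -1.552611 − 0.000003·(-0.000258)/(0.001732) = -1.552611;  |Δ| = 0.000000
|r₇ − r₆| = 0.000000 < 0.0001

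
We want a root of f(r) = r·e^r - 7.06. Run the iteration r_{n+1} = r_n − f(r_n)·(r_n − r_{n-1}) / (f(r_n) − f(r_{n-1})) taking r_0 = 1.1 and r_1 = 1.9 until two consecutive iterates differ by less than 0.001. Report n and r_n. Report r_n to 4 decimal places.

n = 6, r_n = 1.5295

f(1.1) = -3.755417, f(1.9) = 5.643199
r_2 = 1.900000 − 5.643199·(0.800000)/(9.398617) = 1.419657;  |Δ| = 0.480343
f(1.419657) = -1.188722
r_3 = 1.419657 − (-1.188722)·(-0.480343)/(-6.831921) = 1.503234;  |Δ| = 0.083577
f(1.503234) = -0.301145
r_4 = 1.503234 − (-0.301145)·(0.083577)/(0.887577) = 1.531591;  |Δ| = 0.028357
f(1.531591) = 0.024424
r_5 = 1.531591 − 0.024424·(0.028357)/(0.325569) = 1.529464;  |Δ| = 0.002127
f(1.529464) = -0.000450
r_6 = 1.529464 − (-0.000450)·(-0.002127)/(-0.024874) = 1.529502;  |Δ| = 0.000038
|r_6 − r_5| = 0.000038 < 0.001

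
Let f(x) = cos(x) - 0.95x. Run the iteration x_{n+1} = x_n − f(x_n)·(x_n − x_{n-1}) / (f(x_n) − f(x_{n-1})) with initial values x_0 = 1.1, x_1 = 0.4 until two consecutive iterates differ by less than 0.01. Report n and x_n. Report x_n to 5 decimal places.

f(1.1) = -0.5914039, f(0.4) = 0.5410610
x_2 = 0.4000000 − 0.5410610·(-0.7000000)/(1.1324649) = 0.7344410;  |Δ| = 0.3344410
f(0.7344410) = 0.0444865
x_3 = 0.7344410 − 0.0444865·(0.3344410)/(-0.4965745) = 0.7644025;  |Δ| = 0.0299615
f(0.7644025) = -0.0043864
x_4 = 0.7644025 − (-0.0043864)·(0.0299615)/(-0.0488729) = 0.7617134;  |Δ| = 0.0026891
|x_4 − x_3| = 0.0026891 < 0.01

n = 4, x_n = 0.76171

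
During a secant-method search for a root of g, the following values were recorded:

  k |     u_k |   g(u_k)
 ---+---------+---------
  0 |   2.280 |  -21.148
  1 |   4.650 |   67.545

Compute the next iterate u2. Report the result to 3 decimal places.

2.845

u2 = 4.650 − 67.545·(4.650 − 2.280) / (67.545 − (-21.148))
   = 4.650 − (160.08165)/(88.69300) = 2.84510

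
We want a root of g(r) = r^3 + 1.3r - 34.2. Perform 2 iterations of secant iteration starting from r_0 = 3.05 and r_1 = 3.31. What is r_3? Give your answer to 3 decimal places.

3.112

g(3.05) = -1.86238, g(3.31) = 6.36769
r_2 = 3.31000 − 6.36769·(3.31000 − 3.05000) / (6.36769 − (-1.86238)) = 3.31000 − (1.65560)/(8.23007) = 3.10884
g(3.10884) = -0.11207
r_3 = 3.10884 − (-0.11207)·(3.10884 − 3.31000) / (-0.11207 − 6.36769) = 3.10884 − (0.02254)/(-6.47976) = 3.11231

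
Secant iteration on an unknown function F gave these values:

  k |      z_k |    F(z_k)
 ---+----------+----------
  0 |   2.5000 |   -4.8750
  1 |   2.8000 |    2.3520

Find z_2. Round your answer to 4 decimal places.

2.7024

z_2 = 2.8000 − 2.3520·(2.8000 − 2.5000) / (2.3520 − (-4.8750))
   = 2.8000 − (0.705600)/(7.227000) = 2.702366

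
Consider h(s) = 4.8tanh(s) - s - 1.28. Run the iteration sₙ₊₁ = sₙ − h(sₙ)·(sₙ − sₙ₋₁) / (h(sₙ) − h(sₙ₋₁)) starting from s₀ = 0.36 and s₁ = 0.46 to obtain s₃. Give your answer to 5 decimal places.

h(0.36) = 0.0170274, h(0.46) = 0.3244042
s₂ = 0.4600000 − 0.3244042·(0.4600000 − 0.3600000) / (0.3244042 − 0.0170274) = 0.4600000 − (0.0324404)/(0.3073769) = 0.3544604
h(0.3544604) = -0.0008988
s₃ = 0.3544604 − (-0.0008988)·(0.3544604 − 0.4600000) / (-0.0008988 − 0.3244042) = 0.3544604 − (0.0000949)/(-0.3253031) = 0.3547520

0.35475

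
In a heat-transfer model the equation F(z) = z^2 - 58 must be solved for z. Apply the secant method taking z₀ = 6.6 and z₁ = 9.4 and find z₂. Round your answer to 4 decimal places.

7.5025

F(6.6) = -14.440000, F(9.4) = 30.360000
z₂ = 9.400000 − 30.360000·(9.400000 − 6.600000) / (30.360000 − (-14.440000)) = 9.400000 − (85.008000)/(44.800000) = 7.502500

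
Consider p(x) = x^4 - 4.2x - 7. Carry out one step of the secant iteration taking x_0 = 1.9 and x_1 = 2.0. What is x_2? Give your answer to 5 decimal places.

p(1.9) = -1.9479000, p(2.0) = 0.6000000
x_2 = 2.0000000 − 0.6000000·(2.0000000 − 1.9000000) / (0.6000000 − (-1.9479000)) = 2.0000000 − (0.0600000)/(2.5479000) = 1.9764512

1.97645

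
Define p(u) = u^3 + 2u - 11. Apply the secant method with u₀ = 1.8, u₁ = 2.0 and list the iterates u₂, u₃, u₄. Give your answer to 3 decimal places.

1.922, 1.926, 1.926

p(1.8) = -1.56800, p(2.0) = 1.00000
u₂ = 2.00000 − 1.00000·(2.00000 − 1.80000) / (1.00000 − (-1.56800)) = 2.00000 − (0.20000)/(2.56800) = 1.92212
p(1.92212) = -0.05442
u₃ = 1.92212 − (-0.05442)·(1.92212 − 2.00000) / (-0.05442 − 1.00000) = 1.92212 − (0.00424)/(-1.05442) = 1.92614
p(1.92614) = -0.00174
u₄ = 1.92614 − (-0.00174)·(1.92614 − 1.92212) / (-0.00174 − (-0.05442)) = 1.92614 − (-0.00001)/(0.05269) = 1.92627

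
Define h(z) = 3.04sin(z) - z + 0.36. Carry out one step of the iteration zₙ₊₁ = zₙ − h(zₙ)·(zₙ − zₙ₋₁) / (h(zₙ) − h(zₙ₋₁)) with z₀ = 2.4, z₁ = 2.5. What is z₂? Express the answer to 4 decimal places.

2.4040

h(2.4) = 0.013408, h(2.5) = -0.320645
z₂ = 2.500000 − (-0.320645)·(2.500000 − 2.400000) / (-0.320645 − 0.013408) = 2.500000 − (-0.032064)/(-0.334053) = 2.404014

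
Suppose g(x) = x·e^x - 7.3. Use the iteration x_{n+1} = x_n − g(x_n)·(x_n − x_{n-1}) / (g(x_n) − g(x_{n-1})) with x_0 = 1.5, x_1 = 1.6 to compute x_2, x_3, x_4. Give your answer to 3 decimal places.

1.548, 1.550, 1.550

g(1.5) = -0.57747, g(1.6) = 0.62485
x_2 = 1.60000 − 0.62485·(1.60000 − 1.50000) / (0.62485 − (-0.57747)) = 1.60000 − (0.06249)/(1.20232) = 1.54803
g(1.54803) = -0.02086
x_3 = 1.54803 − (-0.02086)·(1.54803 − 1.60000) / (-0.02086 − 0.62485) = 1.54803 − (0.00108)/(-0.64572) = 1.54971
g(1.54971) = -0.00072
x_4 = 1.54971 − (-0.00072)·(1.54971 − 1.54803) / (-0.00072 − (-0.02086)) = 1.54971 − (0.00000)/(0.02014) = 1.54977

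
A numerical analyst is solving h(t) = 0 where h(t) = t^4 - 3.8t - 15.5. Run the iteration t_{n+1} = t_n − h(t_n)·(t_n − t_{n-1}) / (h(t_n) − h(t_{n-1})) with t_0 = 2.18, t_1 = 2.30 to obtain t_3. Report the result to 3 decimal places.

2.211

h(2.18) = -1.19869, h(2.30) = 3.74410
t_2 = 2.30000 − 3.74410·(2.30000 − 2.18000) / (3.74410 − (-1.19869)) = 2.30000 − (0.44929)/(4.94279) = 2.20910
h(2.20910) = -0.07892
t_3 = 2.20910 − (-0.07892)·(2.20910 − 2.30000) / (-0.07892 − 3.74410) = 2.20910 − (0.00717)/(-3.82302) = 2.21098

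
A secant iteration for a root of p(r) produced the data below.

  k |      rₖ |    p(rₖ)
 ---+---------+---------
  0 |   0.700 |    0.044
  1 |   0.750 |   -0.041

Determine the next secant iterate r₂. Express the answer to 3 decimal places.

r₂ = 0.750 − (-0.041)·(0.750 − 0.700) / (-0.041 − 0.044)
   = 0.750 − (-0.00205)/(-0.08500) = 0.72588

0.726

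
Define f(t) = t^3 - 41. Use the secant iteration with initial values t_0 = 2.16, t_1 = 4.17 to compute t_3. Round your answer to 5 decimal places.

f(2.16) = -30.9223040, f(4.17) = 31.5117130
t_2 = 4.1700000 − 31.5117130·(4.1700000 − 2.1600000) / (31.5117130 − (-30.9223040)) = 4.1700000 − (63.3385431)/(62.4340170) = 3.1555123
f(3.1555123) = -9.5797507
t_3 = 3.1555123 − (-9.5797507)·(3.1555123 − 4.1700000) / (-9.5797507 − 31.5117130) = 3.1555123 − (9.7185394)/(-41.0914637) = 3.3920222

3.39202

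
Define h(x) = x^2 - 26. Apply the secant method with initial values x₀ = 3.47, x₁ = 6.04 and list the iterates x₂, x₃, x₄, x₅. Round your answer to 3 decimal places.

h(3.47) = -13.95910, h(6.04) = 10.48160
x₂ = 6.04000 − 10.48160·(6.04000 − 3.47000) / (10.48160 − (-13.95910)) = 6.04000 − (26.93771)/(24.44070) = 4.93783
h(4.93783) = -1.61780
x₃ = 4.93783 − (-1.61780)·(4.93783 − 6.04000) / (-1.61780 − 10.48160) = 4.93783 − (1.78308)/(-12.09940) = 5.08520
h(5.08520) = -0.14071
x₄ = 5.08520 − (-0.14071)·(5.08520 − 4.93783) / (-0.14071 − (-1.61780)) = 5.08520 − (-0.02074)/(1.47709) = 5.09924
h(5.09924) = 0.00227
x₅ = 5.09924 − 0.00227·(5.09924 − 5.08520) / (0.00227 − (-0.14071)) = 5.09924 − (0.00003)/(0.14297) = 5.09902

4.938, 5.085, 5.099, 5.099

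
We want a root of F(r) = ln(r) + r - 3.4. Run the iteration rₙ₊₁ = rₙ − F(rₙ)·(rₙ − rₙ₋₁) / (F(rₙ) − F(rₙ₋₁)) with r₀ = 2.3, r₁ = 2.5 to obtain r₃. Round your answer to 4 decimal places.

F(2.3) = -0.267091, F(2.5) = 0.016291
r₂ = 2.500000 − 0.016291·(2.500000 − 2.300000) / (0.016291 − (-0.267091)) = 2.500000 − (0.003258)/(0.283382) = 2.488503
F(2.488503) = 0.000184
r₃ = 2.488503 − 0.000184·(2.488503 − 2.500000) / (0.000184 − 0.016291) = 2.488503 − (-0.000002)/(-0.016107) = 2.488371

2.4884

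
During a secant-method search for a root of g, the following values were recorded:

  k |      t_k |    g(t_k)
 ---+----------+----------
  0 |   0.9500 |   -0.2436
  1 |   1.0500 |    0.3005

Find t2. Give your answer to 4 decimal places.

0.9948

t2 = 1.0500 − 0.3005·(1.0500 − 0.9500) / (0.3005 − (-0.2436))
   = 1.0500 − (0.030050)/(0.544100) = 0.994771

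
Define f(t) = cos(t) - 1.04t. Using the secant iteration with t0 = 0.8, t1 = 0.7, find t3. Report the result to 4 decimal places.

f(0.8) = -0.135293, f(0.7) = 0.036842
t2 = 0.700000 − 0.036842·(0.700000 − 0.800000) / (0.036842 − (-0.135293)) = 0.700000 − (-0.003684)/(0.172135) = 0.721403
f(0.721403) = 0.000621
t3 = 0.721403 − 0.000621·(0.721403 − 0.700000) / (0.000621 − 0.036842) = 0.721403 − (0.000013)/(-0.036221) = 0.721770

0.7218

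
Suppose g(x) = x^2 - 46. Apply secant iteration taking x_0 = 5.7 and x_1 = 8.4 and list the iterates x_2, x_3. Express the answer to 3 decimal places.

g(5.7) = -13.51000, g(8.4) = 24.56000
x_2 = 8.40000 − 24.56000·(8.40000 − 5.70000) / (24.56000 − (-13.51000)) = 8.40000 − (66.31200)/(38.07000) = 6.65816
g(6.65816) = -1.66896
x_3 = 6.65816 − (-1.66896)·(6.65816 − 8.40000) / (-1.66896 − 24.56000) = 6.65816 − (2.90706)/(-26.22896) = 6.76899

6.658, 6.769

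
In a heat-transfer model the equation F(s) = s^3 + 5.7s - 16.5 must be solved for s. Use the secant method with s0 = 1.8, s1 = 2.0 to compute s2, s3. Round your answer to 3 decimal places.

F(1.8) = -0.40800, F(2.0) = 2.90000
s2 = 2.00000 − 2.90000·(2.00000 − 1.80000) / (2.90000 − (-0.40800)) = 2.00000 − (0.58000)/(3.30800) = 1.82467
F(1.82467) = -0.02433
s3 = 1.82467 − (-0.02433)·(1.82467 − 2.00000) / (-0.02433 − 2.90000) = 1.82467 − (0.00427)/(-2.92433) = 1.82613

1.825, 1.826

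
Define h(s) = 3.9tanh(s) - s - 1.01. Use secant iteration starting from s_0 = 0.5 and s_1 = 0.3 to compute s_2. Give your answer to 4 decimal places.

0.3746

h(0.5) = 0.292257, h(0.3) = -0.173881
s_2 = 0.300000 − (-0.173881)·(0.300000 − 0.500000) / (-0.173881 − 0.292257) = 0.300000 − (0.034776)/(-0.466138) = 0.374605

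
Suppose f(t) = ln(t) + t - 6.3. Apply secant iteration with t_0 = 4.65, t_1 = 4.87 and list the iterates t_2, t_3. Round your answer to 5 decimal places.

f(4.65) = -0.1131328, f(4.87) = 0.1530939
t_2 = 4.8700000 − 0.1530939·(4.8700000 − 4.6500000) / (0.1530939 − (-0.1131328)) = 4.8700000 − (0.0336807)/(0.2662267) = 4.7434888
f(4.7434888) = 0.0002617
t_3 = 4.7434888 − 0.0002617·(4.7434888 − 4.8700000) / (0.0002617 − 0.1530939) = 4.7434888 − (-0.0000331)/(-0.1528323) = 4.7432722

4.74349, 4.74327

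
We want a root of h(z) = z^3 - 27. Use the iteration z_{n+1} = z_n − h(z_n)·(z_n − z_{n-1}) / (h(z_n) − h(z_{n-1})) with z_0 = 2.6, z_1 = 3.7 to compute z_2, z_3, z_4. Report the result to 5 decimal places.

h(2.6) = -9.4240000, h(3.7) = 23.6530000
z_2 = 3.7000000 − 23.6530000·(3.7000000 − 2.6000000) / (23.6530000 − (-9.4240000)) = 3.7000000 − (26.0183000)/(33.0770000) = 2.9134021
h(2.9134021) = -2.2713009
z_3 = 2.9134021 − (-2.2713009)·(2.9134021 − 3.7000000) / (-2.2713009 − 23.6530000) = 2.9134021 − (1.7866006)/(-25.9243009) = 2.9823181
h(2.9823181) = -0.4746025
z_4 = 2.9823181 − (-0.4746025)·(2.9823181 − 2.9134021) / (-0.4746025 − (-2.2713009)) = 2.9823181 − (-0.0327077)/(1.7966985) = 3.0005225

2.91340, 2.98232, 3.00052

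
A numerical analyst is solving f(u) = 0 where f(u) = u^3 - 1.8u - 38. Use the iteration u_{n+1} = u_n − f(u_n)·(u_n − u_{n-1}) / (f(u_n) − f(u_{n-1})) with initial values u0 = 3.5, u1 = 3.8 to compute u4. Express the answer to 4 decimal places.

3.5403

f(3.5) = -1.425000, f(3.8) = 10.032000
u2 = 3.800000 − 10.032000·(3.800000 − 3.500000) / (10.032000 − (-1.425000)) = 3.800000 − (3.009600)/(11.457000) = 3.537313
f(3.537313) = -0.106225
u3 = 3.537313 − (-0.106225)·(3.537313 − 3.800000) / (-0.106225 − 10.032000) = 3.537313 − (0.027904)/(-10.138225) = 3.540066
f(3.540066) = -0.007782
u4 = 3.540066 − (-0.007782)·(3.540066 − 3.537313) / (-0.007782 − (-0.106225)) = 3.540066 − (-0.000021)/(0.098443) = 3.540283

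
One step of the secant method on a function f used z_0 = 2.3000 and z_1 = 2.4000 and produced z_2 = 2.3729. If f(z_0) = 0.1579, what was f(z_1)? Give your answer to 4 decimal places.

-0.0587

The secant line through (2.3000, 0.1579) and (2.4000, f(z_1)) crosses zero at z_2 = 2.3729.
So (2.3000, 0.1579), (2.4000, f(z_1)), (2.3729, 0) are collinear:
f(z_1) = 0.1579 · (2.4000 − 2.3729) / (2.3000 − 2.3729) = 0.1579 · (0.027100)/(-0.072900) = -0.058698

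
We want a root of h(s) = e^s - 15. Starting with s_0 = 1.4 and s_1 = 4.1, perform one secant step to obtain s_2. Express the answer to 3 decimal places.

1.925

h(1.4) = -10.94480, h(4.1) = 45.34029
s_2 = 4.10000 − 45.34029·(4.10000 − 1.40000) / (45.34029 − (-10.94480)) = 4.10000 − (122.41878)/(56.28509) = 1.92502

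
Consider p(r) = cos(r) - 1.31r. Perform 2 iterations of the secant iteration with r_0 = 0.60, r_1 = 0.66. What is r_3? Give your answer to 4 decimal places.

0.6209

p(0.60) = 0.039336, p(0.66) = -0.074608
r_2 = 0.660000 − (-0.074608)·(0.660000 − 0.600000) / (-0.074608 − 0.039336) = 0.660000 − (-0.004476)/(-0.113943) = 0.620713
p(0.620713) = 0.000329
r_3 = 0.620713 − 0.000329·(0.620713 − 0.660000) / (0.000329 − (-0.074608)) = 0.620713 − (-0.000013)/(0.074937) = 0.620886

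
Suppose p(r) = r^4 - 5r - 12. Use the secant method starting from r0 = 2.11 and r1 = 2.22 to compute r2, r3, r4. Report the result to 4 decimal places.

p(2.11) = -2.728806, p(2.22) = 1.189127
r2 = 2.220000 − 1.189127·(2.220000 − 2.110000) / (1.189127 − (-2.728806)) = 2.220000 − (0.130804)/(3.917932) = 2.186614
p(2.186614) = -0.072423
r3 = 2.186614 − (-0.072423)·(2.186614 − 2.220000) / (-0.072423 − 1.189127) = 2.186614 − (0.002418)/(-1.261549) = 2.188531
p(2.188531) = -0.001749
r4 = 2.188531 − (-0.001749)·(2.188531 − 2.186614) / (-0.001749 − (-0.072423)) = 2.188531 − (-0.000003)/(0.070674) = 2.188578

2.1866, 2.1885, 2.1886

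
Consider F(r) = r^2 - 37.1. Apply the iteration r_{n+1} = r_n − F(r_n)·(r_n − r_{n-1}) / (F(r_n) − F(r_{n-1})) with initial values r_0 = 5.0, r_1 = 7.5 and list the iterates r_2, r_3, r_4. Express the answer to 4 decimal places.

F(5.0) = -12.100000, F(7.5) = 19.150000
r_2 = 7.500000 − 19.150000·(7.500000 − 5.000000) / (19.150000 − (-12.100000)) = 7.500000 − (47.875000)/(31.250000) = 5.968000
F(5.968000) = -1.482976
r_3 = 5.968000 − (-1.482976)·(5.968000 − 7.500000) / (-1.482976 − 19.150000) = 5.968000 − (2.271919)/(-20.632976) = 6.078111
F(6.078111) = -0.156566
r_4 = 6.078111 − (-0.156566)·(6.078111 − 5.968000) / (-0.156566 − (-1.482976)) = 6.078111 − (-0.017240)/(1.326410) = 6.091108

5.9680, 6.0781, 6.0911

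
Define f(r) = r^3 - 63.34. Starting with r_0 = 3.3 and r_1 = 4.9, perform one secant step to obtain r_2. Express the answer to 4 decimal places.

f(3.3) = -27.403000, f(4.9) = 54.309000
r_2 = 4.900000 − 54.309000·(4.900000 − 3.300000) / (54.309000 − (-27.403000)) = 4.900000 − (86.894400)/(81.712000) = 3.836577

3.8366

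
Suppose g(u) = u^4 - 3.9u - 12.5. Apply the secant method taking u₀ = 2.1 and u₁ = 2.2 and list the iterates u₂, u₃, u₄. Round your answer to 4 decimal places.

2.1346, 2.1363, 2.1364

g(2.1) = -1.241900, g(2.2) = 2.345600
u₂ = 2.200000 − 2.345600·(2.200000 − 2.100000) / (2.345600 − (-1.241900)) = 2.200000 − (0.234560)/(3.587500) = 2.134617
g(2.134617) = -0.062482
u₃ = 2.134617 − (-0.062482)·(2.134617 − 2.200000) / (-0.062482 − 2.345600) = 2.134617 − (0.004085)/(-2.408082) = 2.136314
g(2.136314) = -0.003016
u₄ = 2.136314 − (-0.003016)·(2.136314 − 2.134617) / (-0.003016 − (-0.062482)) = 2.136314 − (-0.000005)/(0.059465) = 2.136400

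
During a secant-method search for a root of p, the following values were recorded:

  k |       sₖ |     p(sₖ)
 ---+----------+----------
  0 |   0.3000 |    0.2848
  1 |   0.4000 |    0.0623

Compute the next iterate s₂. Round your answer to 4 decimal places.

s₂ = 0.4000 − 0.0623·(0.4000 − 0.3000) / (0.0623 − 0.2848)
   = 0.4000 − (0.006230)/(-0.222500) = 0.428000

0.4280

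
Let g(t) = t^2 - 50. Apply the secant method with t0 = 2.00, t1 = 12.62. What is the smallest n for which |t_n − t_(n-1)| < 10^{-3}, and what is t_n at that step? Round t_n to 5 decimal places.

g(2.00) = -46.0000000, g(12.62) = 109.2644000
t2 = 12.6200000 − 109.2644000·(10.6200000)/(155.2644000) = 5.1463748;  |Δ| = 7.4736252
g(5.1463748) = -23.5148261
t3 = 5.1463748 − (-23.5148261)·(-7.4736252)/(-132.7792261) = 6.4699327;  |Δ| = 1.3235579
g(6.4699327) = -8.1399702
t4 = 6.4699327 − (-8.1399702)·(1.3235579)/(15.3748559) = 7.1706692;  |Δ| = 0.7007365
g(7.1706692) = 1.4184969
t5 = 7.1706692 − 1.4184969·(0.7007365)/(9.5584671) = 7.0666784;  |Δ| = 0.1039908
g(7.0666784) = -0.0620560
t6 = 7.0666784 − (-0.0620560)·(-0.1039908)/(-1.4805529) = 7.0710371;  |Δ| = 0.0043587
g(7.0710371) = -0.0004343
t7 = 7.0710371 − (-0.0004343)·(0.0043587)/(0.0616218) = 7.0710678;  |Δ| = 0.0000307
|t7 − t6| = 0.0000307 < 10^{-3}

n = 7, t_n = 7.07107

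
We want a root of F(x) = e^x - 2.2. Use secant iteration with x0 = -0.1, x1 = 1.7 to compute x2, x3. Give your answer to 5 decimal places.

0.41023, 0.63550

F(-0.1) = -1.2951626, F(1.7) = 3.2739474
x2 = 1.7000000 − 3.2739474·(1.7000000 − (-0.1000000)) / (3.2739474 − (-1.2951626)) = 1.7000000 − (5.8931053)/(4.5691100) = 0.4102291
F(0.4102291) = -0.6928370
x3 = 0.4102291 − (-0.6928370)·(0.4102291 − 1.7000000) / (-0.6928370 − 3.2739474) = 0.4102291 − (0.8936011)/(-3.9667844) = 0.6354999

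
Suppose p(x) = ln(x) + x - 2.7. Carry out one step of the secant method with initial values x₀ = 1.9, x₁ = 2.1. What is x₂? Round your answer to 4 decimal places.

p(1.9) = -0.158146, p(2.1) = 0.141937
x₂ = 2.100000 − 0.141937·(2.100000 − 1.900000) / (0.141937 − (-0.158146)) = 2.100000 − (0.028387)/(0.300083) = 2.005401

2.0054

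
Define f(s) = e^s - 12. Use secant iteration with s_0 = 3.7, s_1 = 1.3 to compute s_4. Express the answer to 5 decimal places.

f(3.7) = 28.4473044, f(1.3) = -8.3307033
s_2 = 1.3000000 − (-8.3307033)·(1.3000000 − 3.7000000) / (-8.3307033 − 28.4473044) = 1.3000000 − (19.9936880)/(-36.7780077) = 1.8436316
f(1.8436316) = -5.6805535
s_3 = 1.8436316 − (-5.6805535)·(1.8436316 − 1.3000000) / (-5.6805535 − (-8.3307033)) = 1.8436316 − (-3.0881285)/(2.6501498) = 3.0088973
f(3.0088973) = 8.2650406
s_4 = 3.0088973 − 8.2650406·(3.0088973 − 1.8436316) / (8.2650406 − (-5.6805535)) = 3.0088973 − (9.6309679)/(13.9455941) = 2.3182872

2.31829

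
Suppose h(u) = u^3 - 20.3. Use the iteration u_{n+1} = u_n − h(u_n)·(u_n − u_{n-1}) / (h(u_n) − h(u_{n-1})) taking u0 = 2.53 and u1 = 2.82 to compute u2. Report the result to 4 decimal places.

2.7211

h(2.53) = -4.105723, h(2.82) = 2.125768
u2 = 2.820000 − 2.125768·(2.820000 − 2.530000) / (2.125768 − (-4.105723)) = 2.820000 − (0.616473)/(6.231491) = 2.721071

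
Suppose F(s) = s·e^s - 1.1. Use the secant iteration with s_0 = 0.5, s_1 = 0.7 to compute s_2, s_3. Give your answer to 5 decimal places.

F(0.5) = -0.2756394, F(0.7) = 0.3096269
s_2 = 0.7000000 − 0.3096269·(0.7000000 − 0.5000000) / (0.3096269 − (-0.2756394)) = 0.7000000 − (0.0619254)/(0.5852663) = 0.5941928
F(0.5941928) = -0.0235793
s_3 = 0.5941928 − (-0.0235793)·(0.5941928 − 0.7000000) / (-0.0235793 − 0.3096269) = 0.5941928 − (0.0024949)/(-0.3332062) = 0.6016802

0.59419, 0.60168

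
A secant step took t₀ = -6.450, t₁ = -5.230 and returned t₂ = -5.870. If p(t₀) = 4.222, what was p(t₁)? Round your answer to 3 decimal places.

-4.659

The secant line through (-6.450, 4.222) and (-5.230, p(t₁)) crosses zero at t₂ = -5.870.
So (-6.450, 4.222), (-5.230, p(t₁)), (-5.870, 0) are collinear:
p(t₁) = 4.222 · (-5.230 − (-5.870)) / (-6.450 − (-5.870)) = 4.222 · (0.64000)/(-0.58000) = -4.65876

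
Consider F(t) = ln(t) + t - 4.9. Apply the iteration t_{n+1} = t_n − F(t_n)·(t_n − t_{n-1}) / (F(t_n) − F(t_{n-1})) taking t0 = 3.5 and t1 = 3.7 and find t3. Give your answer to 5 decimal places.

F(3.5) = -0.1472370, F(3.7) = 0.1083328
t2 = 3.7000000 − 0.1083328·(3.7000000 − 3.5000000) / (0.1083328 − (-0.1472370)) = 3.7000000 − (0.0216666)/(0.2555699) = 3.6152225
F(3.6152225) = 0.0003759
t3 = 3.6152225 − 0.0003759·(3.6152225 − 3.7000000) / (0.0003759 − 0.1083328) = 3.6152225 − (-0.0000319)/(-0.1079569) = 3.6149273

3.61493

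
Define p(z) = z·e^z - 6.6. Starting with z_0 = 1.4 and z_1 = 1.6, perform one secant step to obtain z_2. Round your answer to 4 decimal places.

1.4821

p(1.4) = -0.922720, p(1.6) = 1.324852
z_2 = 1.600000 − 1.324852·(1.600000 − 1.400000) / (1.324852 − (-0.922720)) = 1.600000 − (0.264970)/(2.247572) = 1.482108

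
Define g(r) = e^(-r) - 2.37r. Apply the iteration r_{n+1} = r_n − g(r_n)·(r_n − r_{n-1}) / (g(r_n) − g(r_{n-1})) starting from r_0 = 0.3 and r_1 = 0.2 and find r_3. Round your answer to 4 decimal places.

g(0.3) = 0.029818, g(0.2) = 0.344731
r_2 = 0.200000 − 0.344731·(0.200000 − 0.300000) / (0.344731 − 0.029818) = 0.200000 − (-0.034473)/(0.314913) = 0.309469
g(0.309469) = 0.000396
r_3 = 0.309469 − 0.000396·(0.309469 − 0.200000) / (0.000396 − 0.344731) = 0.309469 − (0.000043)/(-0.344335) = 0.309595

0.3096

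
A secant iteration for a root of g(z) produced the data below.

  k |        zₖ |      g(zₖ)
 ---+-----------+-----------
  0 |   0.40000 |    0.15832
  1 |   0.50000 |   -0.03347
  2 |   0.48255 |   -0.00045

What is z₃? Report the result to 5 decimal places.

0.48231

z₃ = 0.48255 − (-0.00045)·(0.48255 − 0.50000) / (-0.00045 − (-0.03347))
   = 0.48255 − (0.0000079)/(0.0330200) = 0.4823122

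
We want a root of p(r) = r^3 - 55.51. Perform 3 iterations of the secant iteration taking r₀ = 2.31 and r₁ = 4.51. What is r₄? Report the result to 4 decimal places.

p(2.31) = -43.183609, p(4.51) = 36.223851
r₂ = 4.510000 − 36.223851·(4.510000 − 2.310000) / (36.223851 − (-43.183609)) = 4.510000 − (79.692472)/(79.407460) = 3.506411
p(3.506411) = -12.398973
r₃ = 3.506411 − (-12.398973)·(3.506411 − 4.510000) / (-12.398973 − 36.223851) = 3.506411 − (12.443476)/(-48.622824) = 3.762329
p(3.762329) = -2.253776
r₄ = 3.762329 − (-2.253776)·(3.762329 − 3.506411) / (-2.253776 − (-12.398973)) = 3.762329 − (-0.576783)/(10.145196) = 3.819182

3.8192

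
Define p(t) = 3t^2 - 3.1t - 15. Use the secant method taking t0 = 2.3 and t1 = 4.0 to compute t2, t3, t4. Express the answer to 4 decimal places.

p(2.3) = -6.260000, p(4.0) = 20.600000
t2 = 4.000000 − 20.600000·(4.000000 − 2.300000) / (20.600000 − (-6.260000)) = 4.000000 − (35.020000)/(26.860000) = 2.696203
p(2.696203) = -1.549704
t3 = 2.696203 − (-1.549704)·(2.696203 − 4.000000) / (-1.549704 − 20.600000) = 2.696203 − (2.020500)/(-22.149704) = 2.787423
p(2.787423) = -0.331835
t4 = 2.787423 − (-0.331835)·(2.787423 − 2.696203) / (-0.331835 − (-1.549704)) = 2.787423 − (-0.030270)/(1.217869) = 2.812278

2.6962, 2.7874, 2.8123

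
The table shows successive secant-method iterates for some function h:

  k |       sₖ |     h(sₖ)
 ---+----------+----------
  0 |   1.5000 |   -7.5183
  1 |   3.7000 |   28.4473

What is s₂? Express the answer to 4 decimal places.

1.9599

s₂ = 3.7000 − 28.4473·(3.7000 − 1.5000) / (28.4473 − (-7.5183))
   = 3.7000 − (62.584060)/(35.965600) = 1.959891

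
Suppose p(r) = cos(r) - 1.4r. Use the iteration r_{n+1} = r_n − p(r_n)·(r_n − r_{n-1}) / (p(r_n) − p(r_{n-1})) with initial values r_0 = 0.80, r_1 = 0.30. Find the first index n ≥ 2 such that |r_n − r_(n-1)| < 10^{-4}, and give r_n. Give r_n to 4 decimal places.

p(0.80) = -0.423293, p(0.30) = 0.535336
r_2 = 0.300000 − 0.535336·(-0.500000)/(0.958630) = 0.579220;  |Δ| = 0.279220
p(0.579220) = 0.025983
r_3 = 0.579220 − 0.025983·(0.279220)/(-0.509354) = 0.593463;  |Δ| = 0.014243
p(0.593463) = -0.001839
r_4 = 0.593463 − (-0.001839)·(0.014243)/(-0.027821) = 0.592521;  |Δ| = 0.000941
p(0.592521) = 0.000005
r_5 = 0.592521 − 0.000005·(-0.000941)/(0.001844) = 0.592524;  |Δ| = 0.000003
|r_5 − r_4| = 0.000003 < 10^{-4}

n = 5, r_n = 0.5925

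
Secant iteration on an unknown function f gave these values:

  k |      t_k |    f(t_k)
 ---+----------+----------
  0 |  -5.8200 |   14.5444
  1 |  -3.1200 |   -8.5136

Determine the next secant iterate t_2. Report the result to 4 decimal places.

-4.1169

t_2 = -3.1200 − (-8.5136)·(-3.1200 − (-5.8200)) / (-8.5136 − 14.5444)
   = -3.1200 − (-22.986720)/(-23.058000) = -4.116909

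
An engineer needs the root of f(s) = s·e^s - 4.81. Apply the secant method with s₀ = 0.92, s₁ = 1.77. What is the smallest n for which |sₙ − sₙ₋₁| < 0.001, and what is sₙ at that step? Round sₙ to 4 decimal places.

f(0.92) = -2.501453, f(1.77) = 5.581410
s₂ = 1.770000 − 5.581410·(0.850000)/(8.082863) = 1.183055;  |Δ| = 0.586945
f(1.183055) = -0.948119
s₃ = 1.183055 − (-0.948119)·(-0.586945)/(-6.529529) = 1.268282;  |Δ| = 0.085227
f(1.268282) = -0.301588
s₄ = 1.268282 − (-0.301588)·(0.085227)/(0.646531) = 1.308038;  |Δ| = 0.039756
f(1.308038) = 0.028313
s₅ = 1.308038 − 0.028313·(0.039756)/(0.329901) = 1.304626;  |Δ| = 0.003412
f(1.304626) = -0.000745
s₆ = 1.304626 − (-0.000745)·(-0.003412)/(-0.029058) = 1.304713;  |Δ| = 0.000087
|s₆ − s₅| = 0.000087 < 0.001

n = 6, sₙ = 1.3047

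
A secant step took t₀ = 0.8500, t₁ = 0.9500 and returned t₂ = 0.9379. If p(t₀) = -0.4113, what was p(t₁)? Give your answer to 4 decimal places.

0.0566

The secant line through (0.8500, -0.4113) and (0.9500, p(t₁)) crosses zero at t₂ = 0.9379.
So (0.8500, -0.4113), (0.9500, p(t₁)), (0.9379, 0) are collinear:
p(t₁) = -0.4113 · (0.9500 − 0.9379) / (0.8500 − 0.9379) = -0.4113 · (0.012100)/(-0.087900) = 0.056618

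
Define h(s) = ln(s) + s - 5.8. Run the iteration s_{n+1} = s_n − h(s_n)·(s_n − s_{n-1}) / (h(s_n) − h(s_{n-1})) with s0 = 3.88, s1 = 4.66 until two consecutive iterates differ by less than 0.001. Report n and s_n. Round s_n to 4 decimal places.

n = 4, s_n = 4.3336

h(3.88) = -0.564165, h(4.66) = 0.399015
s2 = 4.660000 − 0.399015·(0.780000)/(0.963180) = 4.336870;  |Δ| = 0.323130
h(4.336870) = 0.004023
s3 = 4.336870 − 0.004023·(-0.323130)/(-0.394992) = 4.333579;  |Δ| = 0.003291
h(4.333579) = -0.000027
s4 = 4.333579 − (-0.000027)·(-0.003291)/(-0.004051) = 4.333601;  |Δ| = 0.000022
|s4 − s3| = 0.000022 < 0.001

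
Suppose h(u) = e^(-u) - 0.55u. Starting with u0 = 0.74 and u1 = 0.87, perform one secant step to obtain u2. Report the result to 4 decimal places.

0.8103

h(0.74) = 0.070114, h(0.87) = -0.059548
u2 = 0.870000 − (-0.059548)·(0.870000 − 0.740000) / (-0.059548 − 0.070114) = 0.870000 − (-0.007741)/(-0.129662) = 0.810296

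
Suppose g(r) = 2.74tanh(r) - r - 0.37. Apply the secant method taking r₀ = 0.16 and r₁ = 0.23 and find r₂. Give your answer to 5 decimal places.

g(0.16) = -0.0953031, g(0.23) = 0.0193177
r₂ = 0.2300000 − 0.0193177·(0.2300000 − 0.1600000) / (0.0193177 − (-0.0953031)) = 0.2300000 − (0.0013522)/(0.1146208) = 0.2182025

0.21820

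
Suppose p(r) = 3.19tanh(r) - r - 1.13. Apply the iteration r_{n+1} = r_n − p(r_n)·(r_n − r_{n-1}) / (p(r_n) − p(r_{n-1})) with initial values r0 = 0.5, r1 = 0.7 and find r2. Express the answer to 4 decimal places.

0.6228

p(0.5) = -0.155846, p(0.7) = 0.097933
r2 = 0.700000 − 0.097933·(0.700000 − 0.500000) / (0.097933 − (-0.155846)) = 0.700000 − (0.019587)/(0.253779) = 0.622820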